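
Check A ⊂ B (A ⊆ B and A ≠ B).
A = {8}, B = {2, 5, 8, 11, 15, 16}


A ⊂ B requires: A ⊆ B AND A ≠ B.
A ⊆ B? Yes
A = B? No
A ⊂ B: Yes (A is a proper subset of B)

Yes, A ⊂ B


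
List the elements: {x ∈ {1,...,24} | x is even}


Checking each candidate:
Condition: even numbers in {1,...,24}
Result = {2, 4, 6, 8, 10, 12, 14, 16, 18, 20, 22, 24}

{2, 4, 6, 8, 10, 12, 14, 16, 18, 20, 22, 24}


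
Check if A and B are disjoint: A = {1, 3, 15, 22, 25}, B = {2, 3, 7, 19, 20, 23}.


Disjoint means A ∩ B = ∅.
A ∩ B = {3}
A ∩ B ≠ ∅, so A and B are NOT disjoint.

No, A and B are not disjoint (A ∩ B = {3})


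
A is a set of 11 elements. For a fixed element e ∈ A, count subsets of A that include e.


Subsets of A containing e correspond to subsets of A \ {e}, which has 10 elements.
Count = 2^(n-1) = 2^10
= 1024

Number of subsets containing e = 1024


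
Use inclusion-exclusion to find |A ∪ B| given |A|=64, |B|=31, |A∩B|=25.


|A ∪ B| = |A| + |B| - |A ∩ B|
= 64 + 31 - 25
= 70

|A ∪ B| = 70


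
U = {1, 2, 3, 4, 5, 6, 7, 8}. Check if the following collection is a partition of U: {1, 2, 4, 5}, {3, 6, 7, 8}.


A partition requires: (1) non-empty parts, (2) pairwise disjoint, (3) union = U
Parts: {1, 2, 4, 5}, {3, 6, 7, 8}
Union of parts: {1, 2, 3, 4, 5, 6, 7, 8}
U = {1, 2, 3, 4, 5, 6, 7, 8}
All non-empty? True
Pairwise disjoint? True
Covers U? True

Yes, valid partition


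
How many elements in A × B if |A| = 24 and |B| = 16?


|A × B| = |A| × |B|
= 24 × 16
= 384

|A × B| = 384


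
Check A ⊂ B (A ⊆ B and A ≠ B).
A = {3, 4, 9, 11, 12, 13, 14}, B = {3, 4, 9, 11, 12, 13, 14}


A ⊂ B requires: A ⊆ B AND A ≠ B.
A ⊆ B? Yes
A = B? Yes
A = B, so A is not a PROPER subset.

No, A is not a proper subset of B


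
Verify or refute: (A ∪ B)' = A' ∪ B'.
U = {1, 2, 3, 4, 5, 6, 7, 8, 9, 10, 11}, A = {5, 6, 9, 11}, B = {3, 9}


LHS: A ∪ B = {3, 5, 6, 9, 11}
(A ∪ B)' = U \ (A ∪ B) = {1, 2, 4, 7, 8, 10}
A' = {1, 2, 3, 4, 7, 8, 10}, B' = {1, 2, 4, 5, 6, 7, 8, 10, 11}
Claimed RHS: A' ∪ B' = {1, 2, 3, 4, 5, 6, 7, 8, 10, 11}
Identity is INVALID: LHS = {1, 2, 4, 7, 8, 10} but the RHS claimed here equals {1, 2, 3, 4, 5, 6, 7, 8, 10, 11}. The correct form is (A ∪ B)' = A' ∩ B'.

Identity is invalid: (A ∪ B)' = {1, 2, 4, 7, 8, 10} but A' ∪ B' = {1, 2, 3, 4, 5, 6, 7, 8, 10, 11}. The correct De Morgan law is (A ∪ B)' = A' ∩ B'.


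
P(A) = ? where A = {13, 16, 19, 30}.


|A| = 4, so |P(A)| = 2^4 = 16
Enumerate subsets by cardinality (0 to 4):
∅, {13}, {16}, {19}, {30}, {13, 16}, {13, 19}, {13, 30}, {16, 19}, {16, 30}, {19, 30}, {13, 16, 19}, {13, 16, 30}, {13, 19, 30}, {16, 19, 30}, {13, 16, 19, 30}

P(A) has 16 subsets: ∅, {13}, {16}, {19}, {30}, {13, 16}, {13, 19}, {13, 30}, {16, 19}, {16, 30}, {19, 30}, {13, 16, 19}, {13, 16, 30}, {13, 19, 30}, {16, 19, 30}, {13, 16, 19, 30}


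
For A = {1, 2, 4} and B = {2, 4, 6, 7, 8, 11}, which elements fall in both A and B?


A = {1, 2, 4}
B = {2, 4, 6, 7, 8, 11}
Region: in both A and B
Elements: {2, 4}

Elements in both A and B: {2, 4}


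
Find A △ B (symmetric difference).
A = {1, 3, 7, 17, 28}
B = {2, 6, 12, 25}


A △ B = (A \ B) ∪ (B \ A) = elements in exactly one of A or B
A \ B = {1, 3, 7, 17, 28}
B \ A = {2, 6, 12, 25}
A △ B = {1, 2, 3, 6, 7, 12, 17, 25, 28}

A △ B = {1, 2, 3, 6, 7, 12, 17, 25, 28}


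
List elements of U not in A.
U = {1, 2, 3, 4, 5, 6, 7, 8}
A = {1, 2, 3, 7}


Aᶜ = U \ A = elements in U but not in A
U = {1, 2, 3, 4, 5, 6, 7, 8}
A = {1, 2, 3, 7}
Aᶜ = {4, 5, 6, 8}

Aᶜ = {4, 5, 6, 8}


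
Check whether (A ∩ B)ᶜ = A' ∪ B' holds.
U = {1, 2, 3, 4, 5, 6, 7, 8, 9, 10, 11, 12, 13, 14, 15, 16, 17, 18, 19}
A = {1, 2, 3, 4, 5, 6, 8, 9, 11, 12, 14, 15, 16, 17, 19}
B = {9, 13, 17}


LHS: A ∩ B = {9, 17}
(A ∩ B)' = U \ (A ∩ B) = {1, 2, 3, 4, 5, 6, 7, 8, 10, 11, 12, 13, 14, 15, 16, 18, 19}
A' = {7, 10, 13, 18}, B' = {1, 2, 3, 4, 5, 6, 7, 8, 10, 11, 12, 14, 15, 16, 18, 19}
Claimed RHS: A' ∪ B' = {1, 2, 3, 4, 5, 6, 7, 8, 10, 11, 12, 13, 14, 15, 16, 18, 19}
Identity is VALID: LHS = RHS = {1, 2, 3, 4, 5, 6, 7, 8, 10, 11, 12, 13, 14, 15, 16, 18, 19} ✓

Identity is valid. (A ∩ B)' = A' ∪ B' = {1, 2, 3, 4, 5, 6, 7, 8, 10, 11, 12, 13, 14, 15, 16, 18, 19}


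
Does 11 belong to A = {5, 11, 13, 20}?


A = {5, 11, 13, 20}
Checking if 11 is in A
11 is in A → True

11 ∈ A


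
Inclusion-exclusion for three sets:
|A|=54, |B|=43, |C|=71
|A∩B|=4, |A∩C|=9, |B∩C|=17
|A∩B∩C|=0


|A∪B∪C| = |A|+|B|+|C| - |A∩B|-|A∩C|-|B∩C| + |A∩B∩C|
= 54+43+71 - 4-9-17 + 0
= 168 - 30 + 0
= 138

|A ∪ B ∪ C| = 138


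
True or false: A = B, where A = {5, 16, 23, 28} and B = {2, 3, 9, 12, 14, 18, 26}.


Two sets are equal iff they have exactly the same elements.
A = {5, 16, 23, 28}
B = {2, 3, 9, 12, 14, 18, 26}
Differences: {2, 3, 5, 9, 12, 14, 16, 18, 23, 26, 28}
A ≠ B

No, A ≠ B


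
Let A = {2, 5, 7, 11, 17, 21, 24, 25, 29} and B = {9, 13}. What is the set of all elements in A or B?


A ∪ B = all elements in A or B (or both)
A = {2, 5, 7, 11, 17, 21, 24, 25, 29}
B = {9, 13}
A ∪ B = {2, 5, 7, 9, 11, 13, 17, 21, 24, 25, 29}

A ∪ B = {2, 5, 7, 9, 11, 13, 17, 21, 24, 25, 29}


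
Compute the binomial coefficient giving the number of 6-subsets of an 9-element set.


C(n,k) = n! / (k!(n-k)!)
C(9,6) = 9! / (6!3!)
= 84

C(9,6) = 84


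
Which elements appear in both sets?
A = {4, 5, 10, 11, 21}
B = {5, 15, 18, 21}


A ∩ B = elements in both A and B
A = {4, 5, 10, 11, 21}
B = {5, 15, 18, 21}
A ∩ B = {5, 21}

A ∩ B = {5, 21}


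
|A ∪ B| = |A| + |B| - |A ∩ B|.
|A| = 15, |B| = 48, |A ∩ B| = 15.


|A ∪ B| = |A| + |B| - |A ∩ B|
= 15 + 48 - 15
= 48

|A ∪ B| = 48


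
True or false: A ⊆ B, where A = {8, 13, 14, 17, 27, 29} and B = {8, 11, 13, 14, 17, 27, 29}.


A ⊆ B means every element of A is in B.
All elements of A are in B.
So A ⊆ B.

Yes, A ⊆ B


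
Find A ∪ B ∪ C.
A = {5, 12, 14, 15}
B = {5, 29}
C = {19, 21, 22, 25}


A ∪ B = {5, 12, 14, 15, 29}
(A ∪ B) ∪ C = {5, 12, 14, 15, 19, 21, 22, 25, 29}

A ∪ B ∪ C = {5, 12, 14, 15, 19, 21, 22, 25, 29}


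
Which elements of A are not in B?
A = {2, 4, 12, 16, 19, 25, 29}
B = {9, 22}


A \ B = elements in A but not in B
A = {2, 4, 12, 16, 19, 25, 29}
B = {9, 22}
Remove from A any elements in B
A \ B = {2, 4, 12, 16, 19, 25, 29}

A \ B = {2, 4, 12, 16, 19, 25, 29}


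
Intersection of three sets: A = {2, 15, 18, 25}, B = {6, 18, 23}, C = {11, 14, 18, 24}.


A ∩ B = {18}
(A ∩ B) ∩ C = {18}

A ∩ B ∩ C = {18}


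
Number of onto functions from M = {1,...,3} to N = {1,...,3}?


n = |M| = 3, k = |N| = 3. Surjections via inclusion-exclusion:
S(n,k) = Σ(-1)^i × C(k,i) × (k-i)^n, i=0 to k
i=0: (-1)^0×C(3,0)×3^3 = 27
i=1: (-1)^1×C(3,1)×2^3 = -24
i=2: (-1)^2×C(3,2)×1^3 = 3
i=3: (-1)^3×C(3,3)×0^3 = 0
Total = 6

Number of surjections = 6


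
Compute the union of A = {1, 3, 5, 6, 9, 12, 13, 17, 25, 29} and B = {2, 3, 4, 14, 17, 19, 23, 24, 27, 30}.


A ∪ B = all elements in A or B (or both)
A = {1, 3, 5, 6, 9, 12, 13, 17, 25, 29}
B = {2, 3, 4, 14, 17, 19, 23, 24, 27, 30}
A ∪ B = {1, 2, 3, 4, 5, 6, 9, 12, 13, 14, 17, 19, 23, 24, 25, 27, 29, 30}

A ∪ B = {1, 2, 3, 4, 5, 6, 9, 12, 13, 14, 17, 19, 23, 24, 25, 27, 29, 30}


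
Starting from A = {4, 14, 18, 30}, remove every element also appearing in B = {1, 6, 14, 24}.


A \ B = elements in A but not in B
A = {4, 14, 18, 30}
B = {1, 6, 14, 24}
Remove from A any elements in B
A \ B = {4, 18, 30}

A \ B = {4, 18, 30}


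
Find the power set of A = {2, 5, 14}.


|A| = 3, so |P(A)| = 2^3 = 8
Enumerate subsets by cardinality (0 to 3):
∅, {2}, {5}, {14}, {2, 5}, {2, 14}, {5, 14}, {2, 5, 14}

P(A) has 8 subsets: ∅, {2}, {5}, {14}, {2, 5}, {2, 14}, {5, 14}, {2, 5, 14}


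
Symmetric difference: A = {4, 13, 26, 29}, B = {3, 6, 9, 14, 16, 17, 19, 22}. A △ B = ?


A △ B = (A \ B) ∪ (B \ A) = elements in exactly one of A or B
A \ B = {4, 13, 26, 29}
B \ A = {3, 6, 9, 14, 16, 17, 19, 22}
A △ B = {3, 4, 6, 9, 13, 14, 16, 17, 19, 22, 26, 29}

A △ B = {3, 4, 6, 9, 13, 14, 16, 17, 19, 22, 26, 29}


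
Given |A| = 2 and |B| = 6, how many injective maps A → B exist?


An injection sends each of |A| = 2 inputs to a distinct output in B.
# injections = |B|·(|B|-1)·…·(|B|-|A|+1) = 6! / (6 - 2)!
= 6 × 5
= 30

Number of injections = 30


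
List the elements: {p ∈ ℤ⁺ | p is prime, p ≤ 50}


Checking each candidate:
Condition: primes ≤ 50
Result = {2, 3, 5, 7, 11, 13, 17, 19, 23, 29, 31, 37, 41, 43, 47}

{2, 3, 5, 7, 11, 13, 17, 19, 23, 29, 31, 37, 41, 43, 47}


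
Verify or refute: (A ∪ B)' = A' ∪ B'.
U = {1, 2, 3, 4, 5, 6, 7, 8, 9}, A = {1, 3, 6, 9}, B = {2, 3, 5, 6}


LHS: A ∪ B = {1, 2, 3, 5, 6, 9}
(A ∪ B)' = U \ (A ∪ B) = {4, 7, 8}
A' = {2, 4, 5, 7, 8}, B' = {1, 4, 7, 8, 9}
Claimed RHS: A' ∪ B' = {1, 2, 4, 5, 7, 8, 9}
Identity is INVALID: LHS = {4, 7, 8} but the RHS claimed here equals {1, 2, 4, 5, 7, 8, 9}. The correct form is (A ∪ B)' = A' ∩ B'.

Identity is invalid: (A ∪ B)' = {4, 7, 8} but A' ∪ B' = {1, 2, 4, 5, 7, 8, 9}. The correct De Morgan law is (A ∪ B)' = A' ∩ B'.


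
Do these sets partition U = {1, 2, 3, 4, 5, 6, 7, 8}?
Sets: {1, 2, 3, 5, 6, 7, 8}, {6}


A partition requires: (1) non-empty parts, (2) pairwise disjoint, (3) union = U
Parts: {1, 2, 3, 5, 6, 7, 8}, {6}
Union of parts: {1, 2, 3, 5, 6, 7, 8}
U = {1, 2, 3, 4, 5, 6, 7, 8}
All non-empty? True
Pairwise disjoint? False
Covers U? False

No, not a valid partition


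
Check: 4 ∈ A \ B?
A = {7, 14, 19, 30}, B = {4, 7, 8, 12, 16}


A = {7, 14, 19, 30}, B = {4, 7, 8, 12, 16}
A \ B = elements in A but not in B
A \ B = {14, 19, 30}
Checking if 4 ∈ A \ B
4 is not in A \ B → False

4 ∉ A \ B


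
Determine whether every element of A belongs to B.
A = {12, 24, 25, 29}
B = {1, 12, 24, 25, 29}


A ⊆ B means every element of A is in B.
All elements of A are in B.
So A ⊆ B.

Yes, A ⊆ B


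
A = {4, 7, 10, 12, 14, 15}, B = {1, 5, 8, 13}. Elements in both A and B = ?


A = {4, 7, 10, 12, 14, 15}
B = {1, 5, 8, 13}
Region: in both A and B
Elements: ∅

Elements in both A and B: ∅


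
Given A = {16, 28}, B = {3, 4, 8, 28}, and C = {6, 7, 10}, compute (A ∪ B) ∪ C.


A ∪ B = {3, 4, 8, 16, 28}
(A ∪ B) ∪ C = {3, 4, 6, 7, 8, 10, 16, 28}

A ∪ B ∪ C = {3, 4, 6, 7, 8, 10, 16, 28}


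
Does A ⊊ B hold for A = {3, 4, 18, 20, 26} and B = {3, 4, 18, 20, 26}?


A ⊂ B requires: A ⊆ B AND A ≠ B.
A ⊆ B? Yes
A = B? Yes
A = B, so A is not a PROPER subset.

No, A is not a proper subset of B


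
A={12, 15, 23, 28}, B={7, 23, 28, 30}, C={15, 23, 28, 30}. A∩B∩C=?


A ∩ B = {23, 28}
(A ∩ B) ∩ C = {23, 28}

A ∩ B ∩ C = {23, 28}


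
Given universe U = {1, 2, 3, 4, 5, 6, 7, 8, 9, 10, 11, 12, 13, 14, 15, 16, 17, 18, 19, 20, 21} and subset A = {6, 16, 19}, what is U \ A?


Aᶜ = U \ A = elements in U but not in A
U = {1, 2, 3, 4, 5, 6, 7, 8, 9, 10, 11, 12, 13, 14, 15, 16, 17, 18, 19, 20, 21}
A = {6, 16, 19}
Aᶜ = {1, 2, 3, 4, 5, 7, 8, 9, 10, 11, 12, 13, 14, 15, 17, 18, 20, 21}

Aᶜ = {1, 2, 3, 4, 5, 7, 8, 9, 10, 11, 12, 13, 14, 15, 17, 18, 20, 21}


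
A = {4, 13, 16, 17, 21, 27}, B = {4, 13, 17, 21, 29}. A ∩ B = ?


A ∩ B = elements in both A and B
A = {4, 13, 16, 17, 21, 27}
B = {4, 13, 17, 21, 29}
A ∩ B = {4, 13, 17, 21}

A ∩ B = {4, 13, 17, 21}


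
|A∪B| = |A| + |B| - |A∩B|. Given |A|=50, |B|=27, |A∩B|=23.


|A ∪ B| = |A| + |B| - |A ∩ B|
= 50 + 27 - 23
= 54

|A ∪ B| = 54


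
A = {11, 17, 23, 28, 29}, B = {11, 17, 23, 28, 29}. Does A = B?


Two sets are equal iff they have exactly the same elements.
A = {11, 17, 23, 28, 29}
B = {11, 17, 23, 28, 29}
Same elements → A = B

Yes, A = B


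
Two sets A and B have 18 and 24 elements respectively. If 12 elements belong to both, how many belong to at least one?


|A ∪ B| = |A| + |B| - |A ∩ B|
= 18 + 24 - 12
= 30

|A ∪ B| = 30


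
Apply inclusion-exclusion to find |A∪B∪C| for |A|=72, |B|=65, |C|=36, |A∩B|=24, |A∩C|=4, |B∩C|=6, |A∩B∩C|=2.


|A∪B∪C| = |A|+|B|+|C| - |A∩B|-|A∩C|-|B∩C| + |A∩B∩C|
= 72+65+36 - 24-4-6 + 2
= 173 - 34 + 2
= 141

|A ∪ B ∪ C| = 141


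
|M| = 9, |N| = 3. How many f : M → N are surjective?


n = |M| = 9, k = |N| = 3. Surjections via inclusion-exclusion:
S(n,k) = Σ(-1)^i × C(k,i) × (k-i)^n, i=0 to k
i=0: (-1)^0×C(3,0)×3^9 = 19683
i=1: (-1)^1×C(3,1)×2^9 = -1536
i=2: (-1)^2×C(3,2)×1^9 = 3
i=3: (-1)^3×C(3,3)×0^9 = 0
Total = 18150

Number of surjections = 18150


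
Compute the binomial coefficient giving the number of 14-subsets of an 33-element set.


C(n,k) = n! / (k!(n-k)!)
C(33,14) = 33! / (14!19!)
= 818809200

C(33,14) = 818809200


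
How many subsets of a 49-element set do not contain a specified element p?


Subsets of A avoiding p are subsets of A \ {p}, which has 48 elements.
Count = 2^(n-1) = 2^48
= 281474976710656

Number of subsets avoiding p = 281474976710656


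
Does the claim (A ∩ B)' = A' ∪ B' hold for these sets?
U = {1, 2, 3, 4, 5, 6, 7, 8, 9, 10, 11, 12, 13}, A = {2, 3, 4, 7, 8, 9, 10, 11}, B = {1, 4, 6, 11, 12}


LHS: A ∩ B = {4, 11}
(A ∩ B)' = U \ (A ∩ B) = {1, 2, 3, 5, 6, 7, 8, 9, 10, 12, 13}
A' = {1, 5, 6, 12, 13}, B' = {2, 3, 5, 7, 8, 9, 10, 13}
Claimed RHS: A' ∪ B' = {1, 2, 3, 5, 6, 7, 8, 9, 10, 12, 13}
Identity is VALID: LHS = RHS = {1, 2, 3, 5, 6, 7, 8, 9, 10, 12, 13} ✓

Identity is valid. (A ∩ B)' = A' ∪ B' = {1, 2, 3, 5, 6, 7, 8, 9, 10, 12, 13}


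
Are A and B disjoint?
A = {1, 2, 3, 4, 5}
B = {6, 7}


Disjoint means A ∩ B = ∅.
A ∩ B = ∅
A ∩ B = ∅, so A and B are disjoint.

Yes, A and B are disjoint


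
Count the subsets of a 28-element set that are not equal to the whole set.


Total subsets = 2^n = 2^28 = 268435456
Proper subsets exclude the set itself: 2^n - 1
= 268435456 - 1
= 268435455

Number of proper subsets = 268435455


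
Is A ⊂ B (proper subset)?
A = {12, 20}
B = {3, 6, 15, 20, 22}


A ⊂ B requires: A ⊆ B AND A ≠ B.
A ⊆ B? No
A ⊄ B, so A is not a proper subset.

No, A is not a proper subset of B


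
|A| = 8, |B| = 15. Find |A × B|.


|A × B| = |A| × |B|
= 8 × 15
= 120

|A × B| = 120


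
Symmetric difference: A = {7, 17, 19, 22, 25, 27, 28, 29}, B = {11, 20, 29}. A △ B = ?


A △ B = (A \ B) ∪ (B \ A) = elements in exactly one of A or B
A \ B = {7, 17, 19, 22, 25, 27, 28}
B \ A = {11, 20}
A △ B = {7, 11, 17, 19, 20, 22, 25, 27, 28}

A △ B = {7, 11, 17, 19, 20, 22, 25, 27, 28}


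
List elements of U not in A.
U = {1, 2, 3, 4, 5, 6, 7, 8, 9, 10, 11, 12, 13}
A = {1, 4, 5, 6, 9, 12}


Aᶜ = U \ A = elements in U but not in A
U = {1, 2, 3, 4, 5, 6, 7, 8, 9, 10, 11, 12, 13}
A = {1, 4, 5, 6, 9, 12}
Aᶜ = {2, 3, 7, 8, 10, 11, 13}

Aᶜ = {2, 3, 7, 8, 10, 11, 13}


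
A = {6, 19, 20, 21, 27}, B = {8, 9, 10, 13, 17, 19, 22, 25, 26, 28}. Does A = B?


Two sets are equal iff they have exactly the same elements.
A = {6, 19, 20, 21, 27}
B = {8, 9, 10, 13, 17, 19, 22, 25, 26, 28}
Differences: {6, 8, 9, 10, 13, 17, 20, 21, 22, 25, 26, 27, 28}
A ≠ B

No, A ≠ B


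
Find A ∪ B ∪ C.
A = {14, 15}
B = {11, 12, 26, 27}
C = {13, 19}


A ∪ B = {11, 12, 14, 15, 26, 27}
(A ∪ B) ∪ C = {11, 12, 13, 14, 15, 19, 26, 27}

A ∪ B ∪ C = {11, 12, 13, 14, 15, 19, 26, 27}


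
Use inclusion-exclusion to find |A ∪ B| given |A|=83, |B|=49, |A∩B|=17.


|A ∪ B| = |A| + |B| - |A ∩ B|
= 83 + 49 - 17
= 115

|A ∪ B| = 115


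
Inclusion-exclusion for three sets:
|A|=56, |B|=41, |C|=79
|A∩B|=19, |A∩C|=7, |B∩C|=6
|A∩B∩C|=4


|A∪B∪C| = |A|+|B|+|C| - |A∩B|-|A∩C|-|B∩C| + |A∩B∩C|
= 56+41+79 - 19-7-6 + 4
= 176 - 32 + 4
= 148

|A ∪ B ∪ C| = 148


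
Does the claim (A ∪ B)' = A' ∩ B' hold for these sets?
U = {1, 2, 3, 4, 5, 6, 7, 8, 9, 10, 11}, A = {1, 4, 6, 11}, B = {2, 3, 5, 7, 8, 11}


LHS: A ∪ B = {1, 2, 3, 4, 5, 6, 7, 8, 11}
(A ∪ B)' = U \ (A ∪ B) = {9, 10}
A' = {2, 3, 5, 7, 8, 9, 10}, B' = {1, 4, 6, 9, 10}
Claimed RHS: A' ∩ B' = {9, 10}
Identity is VALID: LHS = RHS = {9, 10} ✓

Identity is valid. (A ∪ B)' = A' ∩ B' = {9, 10}


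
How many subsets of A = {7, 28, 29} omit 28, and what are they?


A subset of A that omits 28 is a subset of A \ {28}, so there are 2^(n-1) = 2^2 = 4 of them.
Subsets excluding 28: ∅, {7}, {29}, {7, 29}

Subsets excluding 28 (4 total): ∅, {7}, {29}, {7, 29}


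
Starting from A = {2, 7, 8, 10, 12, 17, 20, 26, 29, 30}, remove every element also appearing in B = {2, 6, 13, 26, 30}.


A \ B = elements in A but not in B
A = {2, 7, 8, 10, 12, 17, 20, 26, 29, 30}
B = {2, 6, 13, 26, 30}
Remove from A any elements in B
A \ B = {7, 8, 10, 12, 17, 20, 29}

A \ B = {7, 8, 10, 12, 17, 20, 29}


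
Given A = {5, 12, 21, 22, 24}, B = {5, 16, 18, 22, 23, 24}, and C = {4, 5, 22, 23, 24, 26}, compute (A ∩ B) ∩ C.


A ∩ B = {5, 22, 24}
(A ∩ B) ∩ C = {5, 22, 24}

A ∩ B ∩ C = {5, 22, 24}


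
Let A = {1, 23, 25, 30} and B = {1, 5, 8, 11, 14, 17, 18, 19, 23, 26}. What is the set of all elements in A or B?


A ∪ B = all elements in A or B (or both)
A = {1, 23, 25, 30}
B = {1, 5, 8, 11, 14, 17, 18, 19, 23, 26}
A ∪ B = {1, 5, 8, 11, 14, 17, 18, 19, 23, 25, 26, 30}

A ∪ B = {1, 5, 8, 11, 14, 17, 18, 19, 23, 25, 26, 30}


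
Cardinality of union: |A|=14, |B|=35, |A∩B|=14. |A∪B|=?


|A ∪ B| = |A| + |B| - |A ∩ B|
= 14 + 35 - 14
= 35

|A ∪ B| = 35


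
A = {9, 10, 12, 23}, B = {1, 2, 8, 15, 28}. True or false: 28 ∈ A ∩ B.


A = {9, 10, 12, 23}, B = {1, 2, 8, 15, 28}
A ∩ B = elements in both A and B
A ∩ B = ∅
Checking if 28 ∈ A ∩ B
28 is not in A ∩ B → False

28 ∉ A ∩ B


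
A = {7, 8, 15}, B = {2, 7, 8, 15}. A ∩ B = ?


A ∩ B = elements in both A and B
A = {7, 8, 15}
B = {2, 7, 8, 15}
A ∩ B = {7, 8, 15}

A ∩ B = {7, 8, 15}


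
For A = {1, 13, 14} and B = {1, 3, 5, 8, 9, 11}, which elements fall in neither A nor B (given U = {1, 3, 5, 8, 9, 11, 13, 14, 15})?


A = {1, 13, 14}
B = {1, 3, 5, 8, 9, 11}
Region: in neither A nor B (given U = {1, 3, 5, 8, 9, 11, 13, 14, 15})
Elements: {15}

Elements in neither A nor B (given U = {1, 3, 5, 8, 9, 11, 13, 14, 15}): {15}


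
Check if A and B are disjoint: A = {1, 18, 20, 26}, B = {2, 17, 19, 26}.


Disjoint means A ∩ B = ∅.
A ∩ B = {26}
A ∩ B ≠ ∅, so A and B are NOT disjoint.

No, A and B are not disjoint (A ∩ B = {26})


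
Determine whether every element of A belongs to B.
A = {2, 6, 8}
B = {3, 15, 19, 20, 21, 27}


A ⊆ B means every element of A is in B.
Elements in A not in B: {2, 6, 8}
So A ⊄ B.

No, A ⊄ B


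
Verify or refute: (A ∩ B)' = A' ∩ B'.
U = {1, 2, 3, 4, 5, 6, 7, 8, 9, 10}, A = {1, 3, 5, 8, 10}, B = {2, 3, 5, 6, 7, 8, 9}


LHS: A ∩ B = {3, 5, 8}
(A ∩ B)' = U \ (A ∩ B) = {1, 2, 4, 6, 7, 9, 10}
A' = {2, 4, 6, 7, 9}, B' = {1, 4, 10}
Claimed RHS: A' ∩ B' = {4}
Identity is INVALID: LHS = {1, 2, 4, 6, 7, 9, 10} but the RHS claimed here equals {4}. The correct form is (A ∩ B)' = A' ∪ B'.

Identity is invalid: (A ∩ B)' = {1, 2, 4, 6, 7, 9, 10} but A' ∩ B' = {4}. The correct De Morgan law is (A ∩ B)' = A' ∪ B'.


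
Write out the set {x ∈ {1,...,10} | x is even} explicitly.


Checking each candidate:
Condition: even numbers in {1,...,10}
Result = {2, 4, 6, 8, 10}

{2, 4, 6, 8, 10}


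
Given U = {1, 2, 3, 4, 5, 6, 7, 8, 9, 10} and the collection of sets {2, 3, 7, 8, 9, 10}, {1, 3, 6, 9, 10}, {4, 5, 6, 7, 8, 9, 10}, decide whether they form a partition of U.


A partition requires: (1) non-empty parts, (2) pairwise disjoint, (3) union = U
Parts: {2, 3, 7, 8, 9, 10}, {1, 3, 6, 9, 10}, {4, 5, 6, 7, 8, 9, 10}
Union of parts: {1, 2, 3, 4, 5, 6, 7, 8, 9, 10}
U = {1, 2, 3, 4, 5, 6, 7, 8, 9, 10}
All non-empty? True
Pairwise disjoint? False
Covers U? True

No, not a valid partition


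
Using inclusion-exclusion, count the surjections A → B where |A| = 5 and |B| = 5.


n = |A| = 5, k = |B| = 5. Surjections via inclusion-exclusion:
S(n,k) = Σ(-1)^i × C(k,i) × (k-i)^n, i=0 to k
i=0: (-1)^0×C(5,0)×5^5 = 3125
i=1: (-1)^1×C(5,1)×4^5 = -5120
i=2: (-1)^2×C(5,2)×3^5 = 2430
i=3: (-1)^3×C(5,3)×2^5 = -320
i=4: (-1)^4×C(5,4)×1^5 = 5
i=5: (-1)^5×C(5,5)×0^5 = 0
Total = 120

Number of surjections = 120


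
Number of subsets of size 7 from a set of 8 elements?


C(n,k) = n! / (k!(n-k)!)
C(8,7) = 8! / (7!1!)
= 8

C(8,7) = 8


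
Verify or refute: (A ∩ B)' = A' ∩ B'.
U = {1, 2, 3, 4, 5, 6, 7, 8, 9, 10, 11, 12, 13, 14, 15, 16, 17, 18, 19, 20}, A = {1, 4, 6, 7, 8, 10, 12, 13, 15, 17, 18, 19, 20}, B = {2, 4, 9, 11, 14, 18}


LHS: A ∩ B = {4, 18}
(A ∩ B)' = U \ (A ∩ B) = {1, 2, 3, 5, 6, 7, 8, 9, 10, 11, 12, 13, 14, 15, 16, 17, 19, 20}
A' = {2, 3, 5, 9, 11, 14, 16}, B' = {1, 3, 5, 6, 7, 8, 10, 12, 13, 15, 16, 17, 19, 20}
Claimed RHS: A' ∩ B' = {3, 5, 16}
Identity is INVALID: LHS = {1, 2, 3, 5, 6, 7, 8, 9, 10, 11, 12, 13, 14, 15, 16, 17, 19, 20} but the RHS claimed here equals {3, 5, 16}. The correct form is (A ∩ B)' = A' ∪ B'.

Identity is invalid: (A ∩ B)' = {1, 2, 3, 5, 6, 7, 8, 9, 10, 11, 12, 13, 14, 15, 16, 17, 19, 20} but A' ∩ B' = {3, 5, 16}. The correct De Morgan law is (A ∩ B)' = A' ∪ B'.


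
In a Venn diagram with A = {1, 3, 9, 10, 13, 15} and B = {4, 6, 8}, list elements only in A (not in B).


A = {1, 3, 9, 10, 13, 15}
B = {4, 6, 8}
Region: only in A (not in B)
Elements: {1, 3, 9, 10, 13, 15}

Elements only in A (not in B): {1, 3, 9, 10, 13, 15}


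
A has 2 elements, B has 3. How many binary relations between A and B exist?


A relation from A to B is any subset of A × B.
|A × B| = 2 × 3 = 6
# relations = 2^|A × B| = 2^6 = 64

Number of relations = 64


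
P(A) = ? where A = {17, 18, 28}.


|A| = 3, so |P(A)| = 2^3 = 8
Enumerate subsets by cardinality (0 to 3):
∅, {17}, {18}, {28}, {17, 18}, {17, 28}, {18, 28}, {17, 18, 28}

P(A) has 8 subsets: ∅, {17}, {18}, {28}, {17, 18}, {17, 28}, {18, 28}, {17, 18, 28}


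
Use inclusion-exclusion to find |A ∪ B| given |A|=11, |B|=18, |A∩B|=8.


|A ∪ B| = |A| + |B| - |A ∩ B|
= 11 + 18 - 8
= 21

|A ∪ B| = 21


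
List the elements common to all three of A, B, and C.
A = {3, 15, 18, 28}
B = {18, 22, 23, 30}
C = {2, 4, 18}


A ∩ B = {18}
(A ∩ B) ∩ C = {18}

A ∩ B ∩ C = {18}


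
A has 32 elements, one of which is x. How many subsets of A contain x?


Subsets of A containing x correspond to subsets of A \ {x}, which has 31 elements.
Count = 2^(n-1) = 2^31
= 2147483648

Number of subsets containing x = 2147483648


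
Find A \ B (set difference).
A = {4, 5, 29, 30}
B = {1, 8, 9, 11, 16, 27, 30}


A \ B = elements in A but not in B
A = {4, 5, 29, 30}
B = {1, 8, 9, 11, 16, 27, 30}
Remove from A any elements in B
A \ B = {4, 5, 29}

A \ B = {4, 5, 29}


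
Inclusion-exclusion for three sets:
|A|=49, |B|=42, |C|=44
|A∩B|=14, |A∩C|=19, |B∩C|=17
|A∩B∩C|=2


|A∪B∪C| = |A|+|B|+|C| - |A∩B|-|A∩C|-|B∩C| + |A∩B∩C|
= 49+42+44 - 14-19-17 + 2
= 135 - 50 + 2
= 87

|A ∪ B ∪ C| = 87


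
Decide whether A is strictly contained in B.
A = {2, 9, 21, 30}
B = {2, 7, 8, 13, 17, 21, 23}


A ⊂ B requires: A ⊆ B AND A ≠ B.
A ⊆ B? No
A ⊄ B, so A is not a proper subset.

No, A is not a proper subset of B


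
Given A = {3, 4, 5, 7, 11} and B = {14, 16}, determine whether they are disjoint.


Disjoint means A ∩ B = ∅.
A ∩ B = ∅
A ∩ B = ∅, so A and B are disjoint.

Yes, A and B are disjoint


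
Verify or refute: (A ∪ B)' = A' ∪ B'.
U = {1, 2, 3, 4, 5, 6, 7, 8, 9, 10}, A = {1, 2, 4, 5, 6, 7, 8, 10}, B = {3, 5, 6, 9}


LHS: A ∪ B = {1, 2, 3, 4, 5, 6, 7, 8, 9, 10}
(A ∪ B)' = U \ (A ∪ B) = ∅
A' = {3, 9}, B' = {1, 2, 4, 7, 8, 10}
Claimed RHS: A' ∪ B' = {1, 2, 3, 4, 7, 8, 9, 10}
Identity is INVALID: LHS = ∅ but the RHS claimed here equals {1, 2, 3, 4, 7, 8, 9, 10}. The correct form is (A ∪ B)' = A' ∩ B'.

Identity is invalid: (A ∪ B)' = ∅ but A' ∪ B' = {1, 2, 3, 4, 7, 8, 9, 10}. The correct De Morgan law is (A ∪ B)' = A' ∩ B'.


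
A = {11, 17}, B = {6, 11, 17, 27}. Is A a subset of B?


A ⊆ B means every element of A is in B.
All elements of A are in B.
So A ⊆ B.

Yes, A ⊆ B


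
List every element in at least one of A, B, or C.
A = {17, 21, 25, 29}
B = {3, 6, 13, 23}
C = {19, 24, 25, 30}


A ∪ B = {3, 6, 13, 17, 21, 23, 25, 29}
(A ∪ B) ∪ C = {3, 6, 13, 17, 19, 21, 23, 24, 25, 29, 30}

A ∪ B ∪ C = {3, 6, 13, 17, 19, 21, 23, 24, 25, 29, 30}


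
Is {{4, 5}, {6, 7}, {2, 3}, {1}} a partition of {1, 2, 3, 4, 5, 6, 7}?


A partition requires: (1) non-empty parts, (2) pairwise disjoint, (3) union = U
Parts: {4, 5}, {6, 7}, {2, 3}, {1}
Union of parts: {1, 2, 3, 4, 5, 6, 7}
U = {1, 2, 3, 4, 5, 6, 7}
All non-empty? True
Pairwise disjoint? True
Covers U? True

Yes, valid partition


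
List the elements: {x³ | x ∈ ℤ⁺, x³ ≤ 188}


Checking each candidate:
Condition: positive perfect cubes ≤ 188
Result = {1, 8, 27, 64, 125}

{1, 8, 27, 64, 125}


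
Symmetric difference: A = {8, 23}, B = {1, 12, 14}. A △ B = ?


A △ B = (A \ B) ∪ (B \ A) = elements in exactly one of A or B
A \ B = {8, 23}
B \ A = {1, 12, 14}
A △ B = {1, 8, 12, 14, 23}

A △ B = {1, 8, 12, 14, 23}


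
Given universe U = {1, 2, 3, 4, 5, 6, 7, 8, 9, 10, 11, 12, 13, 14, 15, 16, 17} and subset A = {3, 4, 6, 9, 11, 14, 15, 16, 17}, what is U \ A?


Aᶜ = U \ A = elements in U but not in A
U = {1, 2, 3, 4, 5, 6, 7, 8, 9, 10, 11, 12, 13, 14, 15, 16, 17}
A = {3, 4, 6, 9, 11, 14, 15, 16, 17}
Aᶜ = {1, 2, 5, 7, 8, 10, 12, 13}

Aᶜ = {1, 2, 5, 7, 8, 10, 12, 13}


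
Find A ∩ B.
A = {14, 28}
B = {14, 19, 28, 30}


A ∩ B = elements in both A and B
A = {14, 28}
B = {14, 19, 28, 30}
A ∩ B = {14, 28}

A ∩ B = {14, 28}


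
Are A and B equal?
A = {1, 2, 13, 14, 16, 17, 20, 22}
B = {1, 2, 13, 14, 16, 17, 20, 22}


Two sets are equal iff they have exactly the same elements.
A = {1, 2, 13, 14, 16, 17, 20, 22}
B = {1, 2, 13, 14, 16, 17, 20, 22}
Same elements → A = B

Yes, A = B


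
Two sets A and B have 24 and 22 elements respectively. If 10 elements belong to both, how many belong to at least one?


|A ∪ B| = |A| + |B| - |A ∩ B|
= 24 + 22 - 10
= 36

|A ∪ B| = 36


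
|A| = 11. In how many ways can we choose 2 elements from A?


C(n,k) = n! / (k!(n-k)!)
C(11,2) = 11! / (2!9!)
= 55

C(11,2) = 55


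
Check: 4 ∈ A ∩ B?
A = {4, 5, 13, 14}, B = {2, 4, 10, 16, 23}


A = {4, 5, 13, 14}, B = {2, 4, 10, 16, 23}
A ∩ B = elements in both A and B
A ∩ B = {4}
Checking if 4 ∈ A ∩ B
4 is in A ∩ B → True

4 ∈ A ∩ B


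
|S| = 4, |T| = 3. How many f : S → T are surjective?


n = |S| = 4, k = |T| = 3. Surjections via inclusion-exclusion:
S(n,k) = Σ(-1)^i × C(k,i) × (k-i)^n, i=0 to k
i=0: (-1)^0×C(3,0)×3^4 = 81
i=1: (-1)^1×C(3,1)×2^4 = -48
i=2: (-1)^2×C(3,2)×1^4 = 3
i=3: (-1)^3×C(3,3)×0^4 = 0
Total = 36

Number of surjections = 36


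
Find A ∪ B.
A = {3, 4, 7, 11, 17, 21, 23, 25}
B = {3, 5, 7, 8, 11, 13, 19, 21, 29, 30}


A ∪ B = all elements in A or B (or both)
A = {3, 4, 7, 11, 17, 21, 23, 25}
B = {3, 5, 7, 8, 11, 13, 19, 21, 29, 30}
A ∪ B = {3, 4, 5, 7, 8, 11, 13, 17, 19, 21, 23, 25, 29, 30}

A ∪ B = {3, 4, 5, 7, 8, 11, 13, 17, 19, 21, 23, 25, 29, 30}


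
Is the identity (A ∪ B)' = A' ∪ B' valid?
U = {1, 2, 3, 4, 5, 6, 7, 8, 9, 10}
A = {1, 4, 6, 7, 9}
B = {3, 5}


LHS: A ∪ B = {1, 3, 4, 5, 6, 7, 9}
(A ∪ B)' = U \ (A ∪ B) = {2, 8, 10}
A' = {2, 3, 5, 8, 10}, B' = {1, 2, 4, 6, 7, 8, 9, 10}
Claimed RHS: A' ∪ B' = {1, 2, 3, 4, 5, 6, 7, 8, 9, 10}
Identity is INVALID: LHS = {2, 8, 10} but the RHS claimed here equals {1, 2, 3, 4, 5, 6, 7, 8, 9, 10}. The correct form is (A ∪ B)' = A' ∩ B'.

Identity is invalid: (A ∪ B)' = {2, 8, 10} but A' ∪ B' = {1, 2, 3, 4, 5, 6, 7, 8, 9, 10}. The correct De Morgan law is (A ∪ B)' = A' ∩ B'.


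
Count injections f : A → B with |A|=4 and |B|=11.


An injection sends each of |A| = 4 inputs to a distinct output in B.
# injections = |B|·(|B|-1)·…·(|B|-|A|+1) = 11! / (11 - 4)!
= 11 × 10 × 9 × 8
= 7920

Number of injections = 7920


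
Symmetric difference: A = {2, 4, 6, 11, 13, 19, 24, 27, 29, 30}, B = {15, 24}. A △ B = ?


A △ B = (A \ B) ∪ (B \ A) = elements in exactly one of A or B
A \ B = {2, 4, 6, 11, 13, 19, 27, 29, 30}
B \ A = {15}
A △ B = {2, 4, 6, 11, 13, 15, 19, 27, 29, 30}

A △ B = {2, 4, 6, 11, 13, 15, 19, 27, 29, 30}


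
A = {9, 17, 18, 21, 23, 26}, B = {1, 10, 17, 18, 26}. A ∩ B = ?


A ∩ B = elements in both A and B
A = {9, 17, 18, 21, 23, 26}
B = {1, 10, 17, 18, 26}
A ∩ B = {17, 18, 26}

A ∩ B = {17, 18, 26}


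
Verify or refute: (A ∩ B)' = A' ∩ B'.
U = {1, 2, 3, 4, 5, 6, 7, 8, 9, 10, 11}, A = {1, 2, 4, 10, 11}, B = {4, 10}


LHS: A ∩ B = {4, 10}
(A ∩ B)' = U \ (A ∩ B) = {1, 2, 3, 5, 6, 7, 8, 9, 11}
A' = {3, 5, 6, 7, 8, 9}, B' = {1, 2, 3, 5, 6, 7, 8, 9, 11}
Claimed RHS: A' ∩ B' = {3, 5, 6, 7, 8, 9}
Identity is INVALID: LHS = {1, 2, 3, 5, 6, 7, 8, 9, 11} but the RHS claimed here equals {3, 5, 6, 7, 8, 9}. The correct form is (A ∩ B)' = A' ∪ B'.

Identity is invalid: (A ∩ B)' = {1, 2, 3, 5, 6, 7, 8, 9, 11} but A' ∩ B' = {3, 5, 6, 7, 8, 9}. The correct De Morgan law is (A ∩ B)' = A' ∪ B'.


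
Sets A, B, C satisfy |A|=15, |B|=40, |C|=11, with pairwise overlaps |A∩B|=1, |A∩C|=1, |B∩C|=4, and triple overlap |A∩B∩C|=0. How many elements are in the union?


|A∪B∪C| = |A|+|B|+|C| - |A∩B|-|A∩C|-|B∩C| + |A∩B∩C|
= 15+40+11 - 1-1-4 + 0
= 66 - 6 + 0
= 60

|A ∪ B ∪ C| = 60


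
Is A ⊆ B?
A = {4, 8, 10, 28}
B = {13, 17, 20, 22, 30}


A ⊆ B means every element of A is in B.
Elements in A not in B: {4, 8, 10, 28}
So A ⊄ B.

No, A ⊄ B


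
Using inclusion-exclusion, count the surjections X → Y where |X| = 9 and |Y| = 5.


n = |X| = 9, k = |Y| = 5. Surjections via inclusion-exclusion:
S(n,k) = Σ(-1)^i × C(k,i) × (k-i)^n, i=0 to k
i=0: (-1)^0×C(5,0)×5^9 = 1953125
i=1: (-1)^1×C(5,1)×4^9 = -1310720
i=2: (-1)^2×C(5,2)×3^9 = 196830
i=3: (-1)^3×C(5,3)×2^9 = -5120
i=4: (-1)^4×C(5,4)×1^9 = 5
i=5: (-1)^5×C(5,5)×0^9 = 0
Total = 834120

Number of surjections = 834120


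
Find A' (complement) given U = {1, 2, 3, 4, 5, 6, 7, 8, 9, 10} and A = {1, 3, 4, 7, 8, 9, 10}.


Aᶜ = U \ A = elements in U but not in A
U = {1, 2, 3, 4, 5, 6, 7, 8, 9, 10}
A = {1, 3, 4, 7, 8, 9, 10}
Aᶜ = {2, 5, 6}

Aᶜ = {2, 5, 6}


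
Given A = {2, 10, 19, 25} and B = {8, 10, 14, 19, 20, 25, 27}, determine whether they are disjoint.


Disjoint means A ∩ B = ∅.
A ∩ B = {10, 19, 25}
A ∩ B ≠ ∅, so A and B are NOT disjoint.

No, A and B are not disjoint (A ∩ B = {10, 19, 25})


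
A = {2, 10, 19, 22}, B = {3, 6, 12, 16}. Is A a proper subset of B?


A ⊂ B requires: A ⊆ B AND A ≠ B.
A ⊆ B? No
A ⊄ B, so A is not a proper subset.

No, A is not a proper subset of B


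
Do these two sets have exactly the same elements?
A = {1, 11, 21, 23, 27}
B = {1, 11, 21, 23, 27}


Two sets are equal iff they have exactly the same elements.
A = {1, 11, 21, 23, 27}
B = {1, 11, 21, 23, 27}
Same elements → A = B

Yes, A = B


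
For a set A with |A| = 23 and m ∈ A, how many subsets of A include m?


Subsets of A containing m correspond to subsets of A \ {m}, which has 22 elements.
Count = 2^(n-1) = 2^22
= 4194304

Number of subsets containing m = 4194304


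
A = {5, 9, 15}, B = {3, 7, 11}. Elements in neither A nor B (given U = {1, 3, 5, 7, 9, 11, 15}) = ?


A = {5, 9, 15}
B = {3, 7, 11}
Region: in neither A nor B (given U = {1, 3, 5, 7, 9, 11, 15})
Elements: {1}

Elements in neither A nor B (given U = {1, 3, 5, 7, 9, 11, 15}): {1}


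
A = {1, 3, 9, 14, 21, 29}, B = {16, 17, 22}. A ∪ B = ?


A ∪ B = all elements in A or B (or both)
A = {1, 3, 9, 14, 21, 29}
B = {16, 17, 22}
A ∪ B = {1, 3, 9, 14, 16, 17, 21, 22, 29}

A ∪ B = {1, 3, 9, 14, 16, 17, 21, 22, 29}


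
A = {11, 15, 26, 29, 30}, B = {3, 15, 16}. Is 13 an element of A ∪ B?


A = {11, 15, 26, 29, 30}, B = {3, 15, 16}
A ∪ B = all elements in A or B
A ∪ B = {3, 11, 15, 16, 26, 29, 30}
Checking if 13 ∈ A ∪ B
13 is not in A ∪ B → False

13 ∉ A ∪ B


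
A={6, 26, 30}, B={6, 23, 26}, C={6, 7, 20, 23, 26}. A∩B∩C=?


A ∩ B = {6, 26}
(A ∩ B) ∩ C = {6, 26}

A ∩ B ∩ C = {6, 26}


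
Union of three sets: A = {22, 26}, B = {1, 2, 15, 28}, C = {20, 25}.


A ∪ B = {1, 2, 15, 22, 26, 28}
(A ∪ B) ∪ C = {1, 2, 15, 20, 22, 25, 26, 28}

A ∪ B ∪ C = {1, 2, 15, 20, 22, 25, 26, 28}


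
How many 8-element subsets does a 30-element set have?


C(n,k) = n! / (k!(n-k)!)
C(30,8) = 30! / (8!22!)
= 5852925

C(30,8) = 5852925


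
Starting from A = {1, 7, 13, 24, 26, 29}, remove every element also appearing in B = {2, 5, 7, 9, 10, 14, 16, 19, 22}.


A \ B = elements in A but not in B
A = {1, 7, 13, 24, 26, 29}
B = {2, 5, 7, 9, 10, 14, 16, 19, 22}
Remove from A any elements in B
A \ B = {1, 13, 24, 26, 29}

A \ B = {1, 13, 24, 26, 29}


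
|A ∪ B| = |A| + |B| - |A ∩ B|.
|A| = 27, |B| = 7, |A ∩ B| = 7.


|A ∪ B| = |A| + |B| - |A ∩ B|
= 27 + 7 - 7
= 27

|A ∪ B| = 27


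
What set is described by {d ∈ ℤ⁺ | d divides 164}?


Checking each candidate:
Condition: positive divisors of 164
Result = {1, 2, 4, 41, 82, 164}

{1, 2, 4, 41, 82, 164}


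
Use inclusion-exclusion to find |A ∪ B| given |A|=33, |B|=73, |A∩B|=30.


|A ∪ B| = |A| + |B| - |A ∩ B|
= 33 + 73 - 30
= 76

|A ∪ B| = 76


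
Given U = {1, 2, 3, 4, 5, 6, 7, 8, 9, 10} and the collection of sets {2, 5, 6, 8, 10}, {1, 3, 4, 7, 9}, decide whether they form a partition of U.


A partition requires: (1) non-empty parts, (2) pairwise disjoint, (3) union = U
Parts: {2, 5, 6, 8, 10}, {1, 3, 4, 7, 9}
Union of parts: {1, 2, 3, 4, 5, 6, 7, 8, 9, 10}
U = {1, 2, 3, 4, 5, 6, 7, 8, 9, 10}
All non-empty? True
Pairwise disjoint? True
Covers U? True

Yes, valid partition


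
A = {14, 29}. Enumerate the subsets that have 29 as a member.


A subset of A contains 29 iff the remaining 1 elements form any subset of A \ {29}.
Count: 2^(n-1) = 2^1 = 2
Subsets containing 29: {29}, {14, 29}

Subsets containing 29 (2 total): {29}, {14, 29}


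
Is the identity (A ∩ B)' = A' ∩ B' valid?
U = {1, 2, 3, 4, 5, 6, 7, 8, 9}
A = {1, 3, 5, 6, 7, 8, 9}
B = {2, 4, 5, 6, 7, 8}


LHS: A ∩ B = {5, 6, 7, 8}
(A ∩ B)' = U \ (A ∩ B) = {1, 2, 3, 4, 9}
A' = {2, 4}, B' = {1, 3, 9}
Claimed RHS: A' ∩ B' = ∅
Identity is INVALID: LHS = {1, 2, 3, 4, 9} but the RHS claimed here equals ∅. The correct form is (A ∩ B)' = A' ∪ B'.

Identity is invalid: (A ∩ B)' = {1, 2, 3, 4, 9} but A' ∩ B' = ∅. The correct De Morgan law is (A ∩ B)' = A' ∪ B'.


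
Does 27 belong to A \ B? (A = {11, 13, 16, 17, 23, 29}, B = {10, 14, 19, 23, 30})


A = {11, 13, 16, 17, 23, 29}, B = {10, 14, 19, 23, 30}
A \ B = elements in A but not in B
A \ B = {11, 13, 16, 17, 29}
Checking if 27 ∈ A \ B
27 is not in A \ B → False

27 ∉ A \ B


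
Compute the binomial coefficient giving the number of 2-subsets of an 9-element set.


C(n,k) = n! / (k!(n-k)!)
C(9,2) = 9! / (2!7!)
= 36

C(9,2) = 36


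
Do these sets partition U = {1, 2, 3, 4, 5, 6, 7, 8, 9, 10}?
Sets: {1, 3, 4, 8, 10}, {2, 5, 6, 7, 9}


A partition requires: (1) non-empty parts, (2) pairwise disjoint, (3) union = U
Parts: {1, 3, 4, 8, 10}, {2, 5, 6, 7, 9}
Union of parts: {1, 2, 3, 4, 5, 6, 7, 8, 9, 10}
U = {1, 2, 3, 4, 5, 6, 7, 8, 9, 10}
All non-empty? True
Pairwise disjoint? True
Covers U? True

Yes, valid partition


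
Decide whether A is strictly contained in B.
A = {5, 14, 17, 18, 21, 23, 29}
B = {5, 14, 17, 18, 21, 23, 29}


A ⊂ B requires: A ⊆ B AND A ≠ B.
A ⊆ B? Yes
A = B? Yes
A = B, so A is not a PROPER subset.

No, A is not a proper subset of B


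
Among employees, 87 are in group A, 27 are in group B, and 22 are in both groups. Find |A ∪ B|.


|A ∪ B| = |A| + |B| - |A ∩ B|
= 87 + 27 - 22
= 92

|A ∪ B| = 92


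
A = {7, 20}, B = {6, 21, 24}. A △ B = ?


A △ B = (A \ B) ∪ (B \ A) = elements in exactly one of A or B
A \ B = {7, 20}
B \ A = {6, 21, 24}
A △ B = {6, 7, 20, 21, 24}

A △ B = {6, 7, 20, 21, 24}


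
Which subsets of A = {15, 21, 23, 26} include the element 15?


A subset of A contains 15 iff the remaining 3 elements form any subset of A \ {15}.
Count: 2^(n-1) = 2^3 = 8
Subsets containing 15: {15}, {15, 21}, {15, 23}, {15, 26}, {15, 21, 23}, {15, 21, 26}, {15, 23, 26}, {15, 21, 23, 26}

Subsets containing 15 (8 total): {15}, {15, 21}, {15, 23}, {15, 26}, {15, 21, 23}, {15, 21, 26}, {15, 23, 26}, {15, 21, 23, 26}


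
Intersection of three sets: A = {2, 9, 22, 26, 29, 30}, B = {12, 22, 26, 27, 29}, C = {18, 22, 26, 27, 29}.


A ∩ B = {22, 26, 29}
(A ∩ B) ∩ C = {22, 26, 29}

A ∩ B ∩ C = {22, 26, 29}


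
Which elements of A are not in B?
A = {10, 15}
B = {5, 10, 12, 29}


A \ B = elements in A but not in B
A = {10, 15}
B = {5, 10, 12, 29}
Remove from A any elements in B
A \ B = {15}

A \ B = {15}


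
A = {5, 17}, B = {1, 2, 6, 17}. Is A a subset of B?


A ⊆ B means every element of A is in B.
Elements in A not in B: {5}
So A ⊄ B.

No, A ⊄ B


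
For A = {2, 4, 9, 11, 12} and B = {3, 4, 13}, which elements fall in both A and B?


A = {2, 4, 9, 11, 12}
B = {3, 4, 13}
Region: in both A and B
Elements: {4}

Elements in both A and B: {4}


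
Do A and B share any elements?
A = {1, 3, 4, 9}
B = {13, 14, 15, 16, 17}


Disjoint means A ∩ B = ∅.
A ∩ B = ∅
A ∩ B = ∅, so A and B are disjoint.

No — A and B share no elements (A ∩ B = ∅), so they are disjoint


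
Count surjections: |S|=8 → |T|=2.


n = |S| = 8, k = |T| = 2. Surjections via inclusion-exclusion:
S(n,k) = Σ(-1)^i × C(k,i) × (k-i)^n, i=0 to k
i=0: (-1)^0×C(2,0)×2^8 = 256
i=1: (-1)^1×C(2,1)×1^8 = -2
i=2: (-1)^2×C(2,2)×0^8 = 0
Total = 254

Number of surjections = 254


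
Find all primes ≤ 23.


Checking each candidate:
Condition: primes ≤ 23
Result = {2, 3, 5, 7, 11, 13, 17, 19, 23}

{2, 3, 5, 7, 11, 13, 17, 19, 23}


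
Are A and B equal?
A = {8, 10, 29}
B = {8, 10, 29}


Two sets are equal iff they have exactly the same elements.
A = {8, 10, 29}
B = {8, 10, 29}
Same elements → A = B

Yes, A = B


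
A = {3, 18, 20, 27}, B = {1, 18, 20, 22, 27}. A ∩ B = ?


A ∩ B = elements in both A and B
A = {3, 18, 20, 27}
B = {1, 18, 20, 22, 27}
A ∩ B = {18, 20, 27}

A ∩ B = {18, 20, 27}


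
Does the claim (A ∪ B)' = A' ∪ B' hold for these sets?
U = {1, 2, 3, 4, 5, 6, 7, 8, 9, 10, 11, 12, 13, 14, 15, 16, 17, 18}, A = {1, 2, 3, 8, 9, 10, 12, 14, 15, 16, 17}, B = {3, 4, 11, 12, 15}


LHS: A ∪ B = {1, 2, 3, 4, 8, 9, 10, 11, 12, 14, 15, 16, 17}
(A ∪ B)' = U \ (A ∪ B) = {5, 6, 7, 13, 18}
A' = {4, 5, 6, 7, 11, 13, 18}, B' = {1, 2, 5, 6, 7, 8, 9, 10, 13, 14, 16, 17, 18}
Claimed RHS: A' ∪ B' = {1, 2, 4, 5, 6, 7, 8, 9, 10, 11, 13, 14, 16, 17, 18}
Identity is INVALID: LHS = {5, 6, 7, 13, 18} but the RHS claimed here equals {1, 2, 4, 5, 6, 7, 8, 9, 10, 11, 13, 14, 16, 17, 18}. The correct form is (A ∪ B)' = A' ∩ B'.

Identity is invalid: (A ∪ B)' = {5, 6, 7, 13, 18} but A' ∪ B' = {1, 2, 4, 5, 6, 7, 8, 9, 10, 11, 13, 14, 16, 17, 18}. The correct De Morgan law is (A ∪ B)' = A' ∩ B'.


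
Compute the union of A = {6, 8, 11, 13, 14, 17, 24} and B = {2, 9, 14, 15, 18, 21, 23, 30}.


A ∪ B = all elements in A or B (or both)
A = {6, 8, 11, 13, 14, 17, 24}
B = {2, 9, 14, 15, 18, 21, 23, 30}
A ∪ B = {2, 6, 8, 9, 11, 13, 14, 15, 17, 18, 21, 23, 24, 30}

A ∪ B = {2, 6, 8, 9, 11, 13, 14, 15, 17, 18, 21, 23, 24, 30}
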